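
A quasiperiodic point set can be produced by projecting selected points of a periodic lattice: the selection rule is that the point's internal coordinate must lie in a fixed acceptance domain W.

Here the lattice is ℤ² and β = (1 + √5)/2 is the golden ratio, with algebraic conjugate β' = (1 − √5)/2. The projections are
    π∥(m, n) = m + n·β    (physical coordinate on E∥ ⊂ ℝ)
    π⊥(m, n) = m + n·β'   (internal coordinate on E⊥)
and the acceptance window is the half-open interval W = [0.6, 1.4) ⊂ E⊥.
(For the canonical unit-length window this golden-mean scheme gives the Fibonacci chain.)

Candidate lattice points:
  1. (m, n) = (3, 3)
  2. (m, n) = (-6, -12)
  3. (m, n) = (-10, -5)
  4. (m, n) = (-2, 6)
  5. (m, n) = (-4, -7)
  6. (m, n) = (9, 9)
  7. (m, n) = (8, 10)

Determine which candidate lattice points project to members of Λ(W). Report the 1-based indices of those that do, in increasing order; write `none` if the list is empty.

Compute β' = (1−√5)/2 = -0.618034, so π⊥(m,n) = m -0.618034·n.
candidate 1: (m,n)=(3,3) → π∥ = 3+3·β ≈ 7.854102, π⊥ = 3+3·β' ≈ 1.145898 ∈ [0.6, 1.4) ⇒ IN Λ
candidate 2: (m,n)=(-6,-12) → π∥ = -6-12·β ≈ -25.416408, π⊥ = -6-12·β' ≈ 1.416408 ∉ [0.6, 1.4) ⇒ out
candidate 3: (m,n)=(-10,-5) → π∥ = -10-5·β ≈ -18.090170, π⊥ = -10-5·β' ≈ -6.909830 ∉ [0.6, 1.4) ⇒ out
candidate 4: (m,n)=(-2,6) → π∥ = -2+6·β ≈ 7.708204, π⊥ = -2+6·β' ≈ -5.708204 ∉ [0.6, 1.4) ⇒ out
candidate 5: (m,n)=(-4,-7) → π∥ = -4-7·β ≈ -15.326238, π⊥ = -4-7·β' ≈ 0.326238 ∉ [0.6, 1.4) ⇒ out
candidate 6: (m,n)=(9,9) → π∥ = 9+9·β ≈ 23.562306, π⊥ = 9+9·β' ≈ 3.437694 ∉ [0.6, 1.4) ⇒ out
candidate 7: (m,n)=(8,10) → π∥ = 8+10·β ≈ 24.180340, π⊥ = 8+10·β' ≈ 1.819660 ∉ [0.6, 1.4) ⇒ out

1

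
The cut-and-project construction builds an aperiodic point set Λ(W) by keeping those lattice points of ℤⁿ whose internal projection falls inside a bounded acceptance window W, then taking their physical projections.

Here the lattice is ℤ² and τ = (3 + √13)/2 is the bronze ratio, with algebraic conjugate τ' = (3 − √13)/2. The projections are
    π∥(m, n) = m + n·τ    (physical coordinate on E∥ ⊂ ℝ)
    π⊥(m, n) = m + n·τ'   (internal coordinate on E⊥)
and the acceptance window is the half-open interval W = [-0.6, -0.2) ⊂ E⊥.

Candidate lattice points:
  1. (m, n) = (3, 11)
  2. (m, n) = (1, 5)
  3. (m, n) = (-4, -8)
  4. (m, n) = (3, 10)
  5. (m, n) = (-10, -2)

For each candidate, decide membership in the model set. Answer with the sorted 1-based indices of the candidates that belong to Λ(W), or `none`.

1, 2

Compute τ' = (3−√13)/2 = -0.3028, so π⊥(m,n) = m -0.3028·n.
candidate 1: (m,n)=(3,11) → π∥ = 3+11·τ ≈ 39.3305, π⊥ = 3+11·τ' ≈ -0.3305 ∈ [-0.6, -0.2) ⇒ IN Λ
candidate 2: (m,n)=(1,5) → π∥ = 1+5·τ ≈ 17.5139, π⊥ = 1+5·τ' ≈ -0.5139 ∈ [-0.6, -0.2) ⇒ IN Λ
candidate 3: (m,n)=(-4,-8) → π∥ = -4-8·τ ≈ -30.4222, π⊥ = -4-8·τ' ≈ -1.5778 ∉ [-0.6, -0.2) ⇒ out
candidate 4: (m,n)=(3,10) → π∥ = 3+10·τ ≈ 36.0278, π⊥ = 3+10·τ' ≈ -0.0278 ∉ [-0.6, -0.2) ⇒ out
candidate 5: (m,n)=(-10,-2) → π∥ = -10-2·τ ≈ -16.6056, π⊥ = -10-2·τ' ≈ -9.3944 ∉ [-0.6, -0.2) ⇒ out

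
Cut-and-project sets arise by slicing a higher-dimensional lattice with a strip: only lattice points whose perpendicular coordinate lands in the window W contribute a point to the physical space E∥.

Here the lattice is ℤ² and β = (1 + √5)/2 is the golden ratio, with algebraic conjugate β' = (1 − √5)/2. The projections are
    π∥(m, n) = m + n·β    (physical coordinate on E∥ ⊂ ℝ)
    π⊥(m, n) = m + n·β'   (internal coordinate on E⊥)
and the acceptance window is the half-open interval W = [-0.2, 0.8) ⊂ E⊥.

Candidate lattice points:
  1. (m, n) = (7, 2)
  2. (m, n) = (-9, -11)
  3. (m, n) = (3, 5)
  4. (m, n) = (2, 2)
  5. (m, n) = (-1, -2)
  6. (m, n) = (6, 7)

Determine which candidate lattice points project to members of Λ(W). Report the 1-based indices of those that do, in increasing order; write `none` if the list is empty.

Numerically β ≈ 1.618034 and β' = −1/β ≈ -0.618034.
candidate 1: (m,n)=(7,2) → π∥ = 7+2·β ≈ 10.236068, π⊥ = 7+2·β' ≈ 5.763932 ∉ [-0.2, 0.8) ⇒ out
candidate 2: (m,n)=(-9,-11) → π∥ = -9-11·β ≈ -26.798374, π⊥ = -9-11·β' ≈ -2.201626 ∉ [-0.2, 0.8) ⇒ out
candidate 3: (m,n)=(3,5) → π∥ = 3+5·β ≈ 11.090170, π⊥ = 3+5·β' ≈ -0.090170 ∈ [-0.2, 0.8) ⇒ IN Λ
candidate 4: (m,n)=(2,2) → π∥ = 2+2·β ≈ 5.236068, π⊥ = 2+2·β' ≈ 0.763932 ∈ [-0.2, 0.8) ⇒ IN Λ
candidate 5: (m,n)=(-1,-2) → π∥ = -1-2·β ≈ -4.236068, π⊥ = -1-2·β' ≈ 0.236068 ∈ [-0.2, 0.8) ⇒ IN Λ
candidate 6: (m,n)=(6,7) → π∥ = 6+7·β ≈ 17.326238, π⊥ = 6+7·β' ≈ 1.673762 ∉ [-0.2, 0.8) ⇒ out

3, 4, 5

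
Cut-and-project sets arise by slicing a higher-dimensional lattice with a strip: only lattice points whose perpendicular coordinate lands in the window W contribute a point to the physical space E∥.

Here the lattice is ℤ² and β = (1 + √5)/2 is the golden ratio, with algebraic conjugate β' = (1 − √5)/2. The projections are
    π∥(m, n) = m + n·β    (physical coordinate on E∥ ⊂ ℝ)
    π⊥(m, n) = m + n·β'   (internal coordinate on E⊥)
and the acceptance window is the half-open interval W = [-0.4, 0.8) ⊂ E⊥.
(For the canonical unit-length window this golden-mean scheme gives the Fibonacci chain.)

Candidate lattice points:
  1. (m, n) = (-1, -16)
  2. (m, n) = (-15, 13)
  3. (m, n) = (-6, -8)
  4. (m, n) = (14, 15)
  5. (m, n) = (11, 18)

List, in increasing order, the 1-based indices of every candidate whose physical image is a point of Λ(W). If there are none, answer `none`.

Compute β' = (1−√5)/2 = -0.6180, so π⊥(m,n) = m -0.6180·n.
candidate 1: (m,n)=(-1,-16) → π∥ = -1-16·β ≈ -26.8885, π⊥ = -1-16·β' ≈ 8.8885 ∉ [-0.4, 0.8) ⇒ out
candidate 2: (m,n)=(-15,13) → π∥ = -15+13·β ≈ 6.0344, π⊥ = -15+13·β' ≈ -23.0344 ∉ [-0.4, 0.8) ⇒ out
candidate 3: (m,n)=(-6,-8) → π∥ = -6-8·β ≈ -18.9443, π⊥ = -6-8·β' ≈ -1.0557 ∉ [-0.4, 0.8) ⇒ out
candidate 4: (m,n)=(14,15) → π∥ = 14+15·β ≈ 38.2705, π⊥ = 14+15·β' ≈ 4.7295 ∉ [-0.4, 0.8) ⇒ out
candidate 5: (m,n)=(11,18) → π∥ = 11+18·β ≈ 40.1246, π⊥ = 11+18·β' ≈ -0.1246 ∈ [-0.4, 0.8) ⇒ IN Λ

5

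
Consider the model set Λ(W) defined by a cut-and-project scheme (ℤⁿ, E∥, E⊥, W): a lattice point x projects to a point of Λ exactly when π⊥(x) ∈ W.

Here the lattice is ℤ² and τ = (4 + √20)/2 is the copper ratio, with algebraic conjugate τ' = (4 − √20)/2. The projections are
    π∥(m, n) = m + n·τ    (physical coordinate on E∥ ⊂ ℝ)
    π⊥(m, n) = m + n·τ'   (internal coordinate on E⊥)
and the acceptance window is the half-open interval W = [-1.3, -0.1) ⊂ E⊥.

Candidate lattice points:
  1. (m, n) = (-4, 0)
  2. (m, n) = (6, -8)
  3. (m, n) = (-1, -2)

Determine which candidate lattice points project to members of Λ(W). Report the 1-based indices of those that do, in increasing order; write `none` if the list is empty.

Numerically τ ≈ 4.236068 and τ' = −1/τ ≈ -0.236068.
candidate 1: (m,n)=(-4,0) → π∥ = -4+0·τ ≈ -4.000000, π⊥ = -4+0·τ' ≈ -4.000000 ∉ [-1.3, -0.1) ⇒ out
candidate 2: (m,n)=(6,-8) → π∥ = 6-8·τ ≈ -27.888544, π⊥ = 6-8·τ' ≈ 7.888544 ∉ [-1.3, -0.1) ⇒ out
candidate 3: (m,n)=(-1,-2) → π∥ = -1-2·τ ≈ -9.472136, π⊥ = -1-2·τ' ≈ -0.527864 ∈ [-1.3, -0.1) ⇒ IN Λ

3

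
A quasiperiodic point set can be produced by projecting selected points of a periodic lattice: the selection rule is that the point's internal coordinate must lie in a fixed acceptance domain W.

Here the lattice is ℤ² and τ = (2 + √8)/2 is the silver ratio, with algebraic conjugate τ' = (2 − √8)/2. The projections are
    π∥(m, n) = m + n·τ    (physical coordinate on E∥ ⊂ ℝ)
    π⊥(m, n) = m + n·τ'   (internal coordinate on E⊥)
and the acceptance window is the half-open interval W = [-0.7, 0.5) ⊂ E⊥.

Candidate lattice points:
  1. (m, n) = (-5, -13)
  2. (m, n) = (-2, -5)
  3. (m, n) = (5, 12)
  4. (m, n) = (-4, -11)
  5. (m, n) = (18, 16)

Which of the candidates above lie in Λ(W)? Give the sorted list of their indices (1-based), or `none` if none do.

1, 2, 3

Compute τ' = (2−√8)/2 = -0.41421, so π⊥(m,n) = m -0.41421·n.
candidate 1: (m,n)=(-5,-13) → π∥ = -5-13·τ ≈ -36.38478, π⊥ = -5-13·τ' ≈ 0.38478 ∈ [-0.7, 0.5) ⇒ IN Λ
candidate 2: (m,n)=(-2,-5) → π∥ = -2-5·τ ≈ -14.07107, π⊥ = -2-5·τ' ≈ 0.07107 ∈ [-0.7, 0.5) ⇒ IN Λ
candidate 3: (m,n)=(5,12) → π∥ = 5+12·τ ≈ 33.97056, π⊥ = 5+12·τ' ≈ 0.02944 ∈ [-0.7, 0.5) ⇒ IN Λ
candidate 4: (m,n)=(-4,-11) → π∥ = -4-11·τ ≈ -30.55635, π⊥ = -4-11·τ' ≈ 0.55635 ∉ [-0.7, 0.5) ⇒ out
candidate 5: (m,n)=(18,16) → π∥ = 18+16·τ ≈ 56.62742, π⊥ = 18+16·τ' ≈ 11.37258 ∉ [-0.7, 0.5) ⇒ out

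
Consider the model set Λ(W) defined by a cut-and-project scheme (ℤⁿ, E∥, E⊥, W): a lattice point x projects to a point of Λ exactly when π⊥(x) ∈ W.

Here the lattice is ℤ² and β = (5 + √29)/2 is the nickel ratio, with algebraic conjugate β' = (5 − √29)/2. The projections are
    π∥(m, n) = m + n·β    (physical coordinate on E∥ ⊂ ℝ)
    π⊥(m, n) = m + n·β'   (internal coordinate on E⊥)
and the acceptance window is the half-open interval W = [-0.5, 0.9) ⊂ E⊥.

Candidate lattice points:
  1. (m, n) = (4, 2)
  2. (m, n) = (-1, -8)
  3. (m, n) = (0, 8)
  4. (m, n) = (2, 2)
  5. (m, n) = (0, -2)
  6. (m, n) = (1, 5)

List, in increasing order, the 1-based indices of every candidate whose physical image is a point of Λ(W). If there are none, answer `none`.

2, 5, 6

Compute β' = (5−√29)/2 = -0.1926, so π⊥(m,n) = m -0.1926·n.
candidate 1: (m,n)=(4,2) → π∥ = 4+2·β ≈ 14.3852, π⊥ = 4+2·β' ≈ 3.6148 ∉ [-0.5, 0.9) ⇒ out
candidate 2: (m,n)=(-1,-8) → π∥ = -1-8·β ≈ -42.5407, π⊥ = -1-8·β' ≈ 0.5407 ∈ [-0.5, 0.9) ⇒ IN Λ
candidate 3: (m,n)=(0,8) → π∥ = 0+8·β ≈ 41.5407, π⊥ = 0+8·β' ≈ -1.5407 ∉ [-0.5, 0.9) ⇒ out
candidate 4: (m,n)=(2,2) → π∥ = 2+2·β ≈ 12.3852, π⊥ = 2+2·β' ≈ 1.6148 ∉ [-0.5, 0.9) ⇒ out
candidate 5: (m,n)=(0,-2) → π∥ = 0-2·β ≈ -10.3852, π⊥ = 0-2·β' ≈ 0.3852 ∈ [-0.5, 0.9) ⇒ IN Λ
candidate 6: (m,n)=(1,5) → π∥ = 1+5·β ≈ 26.9629, π⊥ = 1+5·β' ≈ 0.0371 ∈ [-0.5, 0.9) ⇒ IN Λ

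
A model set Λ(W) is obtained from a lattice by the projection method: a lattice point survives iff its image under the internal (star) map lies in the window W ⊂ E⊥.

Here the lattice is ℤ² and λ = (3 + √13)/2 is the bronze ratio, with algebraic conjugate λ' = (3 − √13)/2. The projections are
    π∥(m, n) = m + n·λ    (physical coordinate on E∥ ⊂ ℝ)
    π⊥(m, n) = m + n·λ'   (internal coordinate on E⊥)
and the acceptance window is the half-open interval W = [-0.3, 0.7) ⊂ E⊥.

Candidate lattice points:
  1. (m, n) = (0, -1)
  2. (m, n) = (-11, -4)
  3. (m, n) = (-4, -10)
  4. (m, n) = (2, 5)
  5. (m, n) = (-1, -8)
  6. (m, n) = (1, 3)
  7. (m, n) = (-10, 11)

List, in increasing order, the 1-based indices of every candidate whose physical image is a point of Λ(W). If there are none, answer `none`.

1, 4, 6

λ' = (3−√13)/2 ≈ -0.302776.
candidate 1: (m,n)=(0,-1) → π∥ = 0-1·λ ≈ -3.302776, π⊥ = 0-1·λ' ≈ 0.302776 ∈ [-0.3, 0.7) ⇒ IN Λ
candidate 2: (m,n)=(-11,-4) → π∥ = -11-4·λ ≈ -24.211103, π⊥ = -11-4·λ' ≈ -9.788897 ∉ [-0.3, 0.7) ⇒ out
candidate 3: (m,n)=(-4,-10) → π∥ = -4-10·λ ≈ -37.027756, π⊥ = -4-10·λ' ≈ -0.972244 ∉ [-0.3, 0.7) ⇒ out
candidate 4: (m,n)=(2,5) → π∥ = 2+5·λ ≈ 18.513878, π⊥ = 2+5·λ' ≈ 0.486122 ∈ [-0.3, 0.7) ⇒ IN Λ
candidate 5: (m,n)=(-1,-8) → π∥ = -1-8·λ ≈ -27.422205, π⊥ = -1-8·λ' ≈ 1.422205 ∉ [-0.3, 0.7) ⇒ out
candidate 6: (m,n)=(1,3) → π∥ = 1+3·λ ≈ 10.908327, π⊥ = 1+3·λ' ≈ 0.091673 ∈ [-0.3, 0.7) ⇒ IN Λ
candidate 7: (m,n)=(-10,11) → π∥ = -10+11·λ ≈ 26.330532, π⊥ = -10+11·λ' ≈ -13.330532 ∉ [-0.3, 0.7) ⇒ out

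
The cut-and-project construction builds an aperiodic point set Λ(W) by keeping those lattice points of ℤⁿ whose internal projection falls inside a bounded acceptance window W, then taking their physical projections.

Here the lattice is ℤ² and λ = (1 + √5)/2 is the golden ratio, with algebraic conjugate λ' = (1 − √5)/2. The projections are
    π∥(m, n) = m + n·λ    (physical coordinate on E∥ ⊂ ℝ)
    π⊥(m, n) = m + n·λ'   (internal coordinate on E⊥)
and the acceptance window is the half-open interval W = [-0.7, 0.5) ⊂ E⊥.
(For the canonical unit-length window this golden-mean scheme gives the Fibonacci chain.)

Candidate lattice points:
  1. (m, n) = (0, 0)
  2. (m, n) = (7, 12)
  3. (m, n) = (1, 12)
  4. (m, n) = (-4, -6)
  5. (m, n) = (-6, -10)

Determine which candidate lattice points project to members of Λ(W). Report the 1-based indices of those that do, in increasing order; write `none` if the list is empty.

1, 2, 4, 5

Numerically λ ≈ 1.61803 and λ' = −1/λ ≈ -0.61803.
[1] lift (0,0): star map gives 0.00000; window check -0.7 ≤ 0.00000 < 0.5 is true → IN Λ
[2] lift (7,12): star map gives -0.41641; window check -0.7 ≤ -0.41641 < 0.5 is true → IN Λ
[3] lift (1,12): star map gives -6.41641; window check -0.7 ≤ -6.41641 < 0.5 is false → out
[4] lift (-4,-6): star map gives -0.29180; window check -0.7 ≤ -0.29180 < 0.5 is true → IN Λ
[5] lift (-6,-10): star map gives 0.18034; window check -0.7 ≤ 0.18034 < 0.5 is true → IN Λ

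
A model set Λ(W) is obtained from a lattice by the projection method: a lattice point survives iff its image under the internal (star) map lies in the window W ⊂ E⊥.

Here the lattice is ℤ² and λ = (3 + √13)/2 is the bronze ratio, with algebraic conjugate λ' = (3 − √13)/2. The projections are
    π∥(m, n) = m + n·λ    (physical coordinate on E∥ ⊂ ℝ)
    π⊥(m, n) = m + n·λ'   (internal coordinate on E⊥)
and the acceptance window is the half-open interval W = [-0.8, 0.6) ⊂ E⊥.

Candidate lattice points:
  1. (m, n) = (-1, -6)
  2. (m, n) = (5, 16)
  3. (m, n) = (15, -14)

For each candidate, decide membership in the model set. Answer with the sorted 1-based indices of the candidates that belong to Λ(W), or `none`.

Numerically λ ≈ 3.302776 and λ' = −1/λ ≈ -0.302776.
[1] lift (-1,-6): star map gives 0.816654; window check -0.8 ≤ 0.816654 < 0.6 is false → out
[2] lift (5,16): star map gives 0.155590; window check -0.8 ≤ 0.155590 < 0.6 is true → IN Λ
[3] lift (15,-14): star map gives 19.238859; window check -0.8 ≤ 19.238859 < 0.6 is false → out

2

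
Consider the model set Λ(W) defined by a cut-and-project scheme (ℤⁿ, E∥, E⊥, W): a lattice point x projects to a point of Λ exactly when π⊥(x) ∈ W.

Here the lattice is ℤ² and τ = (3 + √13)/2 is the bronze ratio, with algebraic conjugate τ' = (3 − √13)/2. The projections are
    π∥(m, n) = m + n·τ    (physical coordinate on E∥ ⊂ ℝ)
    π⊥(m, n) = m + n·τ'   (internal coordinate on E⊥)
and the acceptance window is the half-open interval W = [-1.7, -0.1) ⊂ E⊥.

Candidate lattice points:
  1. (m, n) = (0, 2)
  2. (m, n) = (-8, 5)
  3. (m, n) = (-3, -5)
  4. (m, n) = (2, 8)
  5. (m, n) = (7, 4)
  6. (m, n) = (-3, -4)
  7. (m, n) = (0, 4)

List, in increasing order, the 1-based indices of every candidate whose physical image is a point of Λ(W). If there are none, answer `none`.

Compute τ' = (3−√13)/2 = -0.3028, so π⊥(m,n) = m -0.3028·n.
#1 (0,2): internal coord 0 + (2)·τ' = -0.6056; -0.6056 ∈ [-1.7, -0.1) → IN Λ
#2 (-8,5): internal coord -8 + (5)·τ' = -9.5139; -9.5139 ∉ [-1.7, -0.1) → out
#3 (-3,-5): internal coord -3 + (-5)·τ' = -1.4861; -1.4861 ∈ [-1.7, -0.1) → IN Λ
#4 (2,8): internal coord 2 + (8)·τ' = -0.4222; -0.4222 ∈ [-1.7, -0.1) → IN Λ
#5 (7,4): internal coord 7 + (4)·τ' = +5.7889; +5.7889 ∉ [-1.7, -0.1) → out
#6 (-3,-4): internal coord -3 + (-4)·τ' = -1.7889; -1.7889 ∉ [-1.7, -0.1) → out
#7 (0,4): internal coord 0 + (4)·τ' = -1.2111; -1.2111 ∈ [-1.7, -0.1) → IN Λ

1, 3, 4, 7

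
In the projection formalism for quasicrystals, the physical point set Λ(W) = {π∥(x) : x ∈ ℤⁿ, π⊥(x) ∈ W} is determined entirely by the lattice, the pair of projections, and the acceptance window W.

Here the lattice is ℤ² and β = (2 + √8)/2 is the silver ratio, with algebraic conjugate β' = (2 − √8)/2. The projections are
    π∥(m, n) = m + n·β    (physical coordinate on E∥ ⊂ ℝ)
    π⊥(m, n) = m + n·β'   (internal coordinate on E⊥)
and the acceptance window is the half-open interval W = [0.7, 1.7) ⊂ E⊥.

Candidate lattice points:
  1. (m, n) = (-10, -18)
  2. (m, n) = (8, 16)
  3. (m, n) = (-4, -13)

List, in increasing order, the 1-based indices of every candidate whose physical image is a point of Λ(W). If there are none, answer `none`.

Numerically β ≈ 2.41421 and β' = −1/β ≈ -0.41421.
candidate 1: (m,n)=(-10,-18) → π∥ = -10-18·β ≈ -53.45584, π⊥ = -10-18·β' ≈ -2.54416 ∉ [0.7, 1.7) ⇒ out
candidate 2: (m,n)=(8,16) → π∥ = 8+16·β ≈ 46.62742, π⊥ = 8+16·β' ≈ 1.37258 ∈ [0.7, 1.7) ⇒ IN Λ
candidate 3: (m,n)=(-4,-13) → π∥ = -4-13·β ≈ -35.38478, π⊥ = -4-13·β' ≈ 1.38478 ∈ [0.7, 1.7) ⇒ IN Λ

2, 3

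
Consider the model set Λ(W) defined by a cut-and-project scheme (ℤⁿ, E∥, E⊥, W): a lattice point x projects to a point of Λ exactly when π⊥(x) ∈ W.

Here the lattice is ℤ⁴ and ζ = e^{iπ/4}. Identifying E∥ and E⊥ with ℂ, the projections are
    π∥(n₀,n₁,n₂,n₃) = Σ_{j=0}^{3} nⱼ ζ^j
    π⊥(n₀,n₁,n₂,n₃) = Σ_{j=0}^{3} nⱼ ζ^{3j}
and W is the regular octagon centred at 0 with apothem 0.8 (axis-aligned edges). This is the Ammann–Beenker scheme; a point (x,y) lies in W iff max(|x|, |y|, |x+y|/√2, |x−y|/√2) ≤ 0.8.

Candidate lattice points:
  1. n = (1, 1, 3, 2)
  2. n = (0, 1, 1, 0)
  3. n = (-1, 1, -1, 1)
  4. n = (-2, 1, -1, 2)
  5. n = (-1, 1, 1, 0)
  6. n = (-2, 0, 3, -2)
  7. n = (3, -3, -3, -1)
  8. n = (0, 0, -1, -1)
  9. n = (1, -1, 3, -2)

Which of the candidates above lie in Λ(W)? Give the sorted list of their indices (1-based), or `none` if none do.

2, 8

Internal map: ζ^{3j} for j=0..3 gives (1,0), (−√2/2,√2/2), (0,−1), (√2/2,√2/2).
#1 (1, 1, 3, 2): internal (1.707107, -0.878680); octagon support 1.828427 vs apothem 0.8 → ∉ W
#2 (0, 1, 1, 0): internal (-0.707107, -0.292893); octagon support 0.707107 vs apothem 0.8 → ∈ W
#3 (-1, 1, -1, 1): internal (-1.000000, 2.414214); octagon support 2.414214 vs apothem 0.8 → ∉ W
#4 (-2, 1, -1, 2): internal (-1.292893, 3.121320); octagon support 3.121320 vs apothem 0.8 → ∉ W
#5 (-1, 1, 1, 0): internal (-1.707107, -0.292893); octagon support 1.707107 vs apothem 0.8 → ∉ W
#6 (-2, 0, 3, -2): internal (-3.414214, -4.414214); octagon support 5.535534 vs apothem 0.8 → ∉ W
#7 (3, -3, -3, -1): internal (4.414214, 0.171573); octagon support 4.414214 vs apothem 0.8 → ∉ W
#8 (0, 0, -1, -1): internal (-0.707107, 0.292893); octagon support 0.707107 vs apothem 0.8 → ∈ W
#9 (1, -1, 3, -2): internal (0.292893, -5.121320); octagon support 5.121320 vs apothem 0.8 → ∉ W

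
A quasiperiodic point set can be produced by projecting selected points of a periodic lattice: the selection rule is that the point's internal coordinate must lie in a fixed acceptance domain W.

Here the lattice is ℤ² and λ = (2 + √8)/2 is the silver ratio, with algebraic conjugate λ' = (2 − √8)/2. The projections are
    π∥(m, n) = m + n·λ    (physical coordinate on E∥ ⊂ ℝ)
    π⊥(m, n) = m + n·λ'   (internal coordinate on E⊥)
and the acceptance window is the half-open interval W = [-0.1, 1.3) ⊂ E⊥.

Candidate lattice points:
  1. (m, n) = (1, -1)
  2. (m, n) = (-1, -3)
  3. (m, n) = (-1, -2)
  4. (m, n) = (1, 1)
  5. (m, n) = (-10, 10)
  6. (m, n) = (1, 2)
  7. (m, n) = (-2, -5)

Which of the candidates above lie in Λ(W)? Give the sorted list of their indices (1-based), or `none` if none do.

λ' = (2−√8)/2 ≈ -0.414214.
#1 (1,-1): internal coord 1 + (-1)·λ' = +1.414214; +1.414214 ∉ [-0.1, 1.3) → out
#2 (-1,-3): internal coord -1 + (-3)·λ' = +0.242641; +0.242641 ∈ [-0.1, 1.3) → IN Λ
#3 (-1,-2): internal coord -1 + (-2)·λ' = -0.171573; -0.171573 ∉ [-0.1, 1.3) → out
#4 (1,1): internal coord 1 + (1)·λ' = +0.585786; +0.585786 ∈ [-0.1, 1.3) → IN Λ
#5 (-10,10): internal coord -10 + (10)·λ' = -14.142136; -14.142136 ∉ [-0.1, 1.3) → out
#6 (1,2): internal coord 1 + (2)·λ' = +0.171573; +0.171573 ∈ [-0.1, 1.3) → IN Λ
#7 (-2,-5): internal coord -2 + (-5)·λ' = +0.071068; +0.071068 ∈ [-0.1, 1.3) → IN Λ

2, 4, 6, 7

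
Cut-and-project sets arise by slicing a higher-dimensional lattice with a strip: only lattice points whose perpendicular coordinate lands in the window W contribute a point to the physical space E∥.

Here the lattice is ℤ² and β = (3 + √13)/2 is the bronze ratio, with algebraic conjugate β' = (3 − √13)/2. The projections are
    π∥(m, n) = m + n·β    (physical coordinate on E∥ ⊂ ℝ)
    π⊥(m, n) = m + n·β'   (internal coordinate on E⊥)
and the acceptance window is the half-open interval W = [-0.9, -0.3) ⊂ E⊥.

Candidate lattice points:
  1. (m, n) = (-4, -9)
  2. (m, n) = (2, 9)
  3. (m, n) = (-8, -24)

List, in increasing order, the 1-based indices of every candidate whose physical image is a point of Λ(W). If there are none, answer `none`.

Compute β' = (3−√13)/2 = -0.302776, so π⊥(m,n) = m -0.302776·n.
candidate 1: (m,n)=(-4,-9) → π∥ = -4-9·β ≈ -33.724981, π⊥ = -4-9·β' ≈ -1.275019 ∉ [-0.9, -0.3) ⇒ out
candidate 2: (m,n)=(2,9) → π∥ = 2+9·β ≈ 31.724981, π⊥ = 2+9·β' ≈ -0.724981 ∈ [-0.9, -0.3) ⇒ IN Λ
candidate 3: (m,n)=(-8,-24) → π∥ = -8-24·β ≈ -87.266615, π⊥ = -8-24·β' ≈ -0.733385 ∈ [-0.9, -0.3) ⇒ IN Λ

2, 3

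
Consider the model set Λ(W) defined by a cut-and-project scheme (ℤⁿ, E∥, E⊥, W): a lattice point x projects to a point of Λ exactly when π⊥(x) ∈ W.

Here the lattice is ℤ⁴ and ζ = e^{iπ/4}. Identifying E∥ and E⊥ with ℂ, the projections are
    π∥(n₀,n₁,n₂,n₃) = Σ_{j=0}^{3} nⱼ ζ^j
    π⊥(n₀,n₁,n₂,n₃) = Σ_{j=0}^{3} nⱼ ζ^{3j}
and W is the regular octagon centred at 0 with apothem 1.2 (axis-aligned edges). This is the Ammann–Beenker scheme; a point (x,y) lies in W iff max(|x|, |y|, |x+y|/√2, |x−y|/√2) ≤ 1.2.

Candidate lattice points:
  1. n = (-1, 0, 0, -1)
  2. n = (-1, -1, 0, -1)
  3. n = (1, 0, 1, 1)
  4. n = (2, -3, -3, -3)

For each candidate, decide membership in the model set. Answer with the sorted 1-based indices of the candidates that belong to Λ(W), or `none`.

none

π⊥(n) = n₀ + n₁ζ³ + n₂ζ⁶ + n₃ζ⁹ where ζ = e^{iπ/4}.
candidate 1: n = (-1, 0, 0, -1) → π⊥ ≈ (-1.70711, -0.70711); max(|x|,|y|,|x±y|/√2) = 1.70711 > 1.2 ⇒ ∉ W
candidate 2: n = (-1, -1, 0, -1) → π⊥ ≈ (-1.00000, -1.41421); max(|x|,|y|,|x±y|/√2) = 1.70711 > 1.2 ⇒ ∉ W
candidate 3: n = (1, 0, 1, 1) → π⊥ ≈ (+1.70711, -0.29289); max(|x|,|y|,|x±y|/√2) = 1.70711 > 1.2 ⇒ ∉ W
candidate 4: n = (2, -3, -3, -3) → π⊥ ≈ (+2.00000, -1.24264); max(|x|,|y|,|x±y|/√2) = 2.29289 > 1.2 ⇒ ∉ W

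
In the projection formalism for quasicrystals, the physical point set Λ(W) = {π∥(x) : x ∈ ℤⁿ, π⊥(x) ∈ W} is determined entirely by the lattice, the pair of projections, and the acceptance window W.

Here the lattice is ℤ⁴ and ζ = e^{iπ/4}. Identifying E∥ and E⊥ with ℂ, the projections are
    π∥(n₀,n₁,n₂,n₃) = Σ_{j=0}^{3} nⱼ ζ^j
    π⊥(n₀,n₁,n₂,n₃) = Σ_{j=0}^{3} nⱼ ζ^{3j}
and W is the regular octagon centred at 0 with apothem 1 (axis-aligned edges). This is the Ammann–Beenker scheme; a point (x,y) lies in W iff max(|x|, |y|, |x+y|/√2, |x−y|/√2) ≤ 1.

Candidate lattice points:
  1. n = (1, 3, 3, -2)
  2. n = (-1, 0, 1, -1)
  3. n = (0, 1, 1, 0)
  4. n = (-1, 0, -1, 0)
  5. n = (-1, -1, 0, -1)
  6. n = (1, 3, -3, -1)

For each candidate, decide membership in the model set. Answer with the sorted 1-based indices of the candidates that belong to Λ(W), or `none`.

Internal map: ζ^{3j} for j=0..3 gives (1,0), (−√2/2,√2/2), (0,−1), (√2/2,√2/2).
candidate 1: n = (1, 3, 3, -2) → π⊥ ≈ (-2.5355, -2.2929); max(|x|,|y|,|x±y|/√2) = 3.4142 > 1 ⇒ ∉ W
candidate 2: n = (-1, 0, 1, -1) → π⊥ ≈ (-1.7071, -1.7071); max(|x|,|y|,|x±y|/√2) = 2.4142 > 1 ⇒ ∉ W
candidate 3: n = (0, 1, 1, 0) → π⊥ ≈ (-0.7071, -0.2929); max(|x|,|y|,|x±y|/√2) = 0.7071 ≤ 1 ⇒ ∈ W
candidate 4: n = (-1, 0, -1, 0) → π⊥ ≈ (-1.0000, +1.0000); max(|x|,|y|,|x±y|/√2) = 1.4142 > 1 ⇒ ∉ W
candidate 5: n = (-1, -1, 0, -1) → π⊥ ≈ (-1.0000, -1.4142); max(|x|,|y|,|x±y|/√2) = 1.7071 > 1 ⇒ ∉ W
candidate 6: n = (1, 3, -3, -1) → π⊥ ≈ (-1.8284, +4.4142); max(|x|,|y|,|x±y|/√2) = 4.4142 > 1 ⇒ ∉ W

3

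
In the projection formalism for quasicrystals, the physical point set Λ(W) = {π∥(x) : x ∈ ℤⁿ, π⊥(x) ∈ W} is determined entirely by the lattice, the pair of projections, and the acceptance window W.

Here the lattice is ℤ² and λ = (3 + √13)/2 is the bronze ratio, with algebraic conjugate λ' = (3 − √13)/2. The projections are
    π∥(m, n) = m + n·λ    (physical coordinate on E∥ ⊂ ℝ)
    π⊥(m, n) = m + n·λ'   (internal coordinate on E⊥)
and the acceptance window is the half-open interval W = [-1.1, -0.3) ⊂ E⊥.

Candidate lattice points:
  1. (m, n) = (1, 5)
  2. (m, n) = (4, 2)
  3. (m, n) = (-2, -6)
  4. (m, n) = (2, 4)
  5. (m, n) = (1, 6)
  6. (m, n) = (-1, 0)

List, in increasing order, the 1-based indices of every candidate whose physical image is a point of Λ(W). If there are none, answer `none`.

1, 5, 6

Compute λ' = (3−√13)/2 = -0.30278, so π⊥(m,n) = m -0.30278·n.
[1] lift (1,5): star map gives -0.51388; window check -1.1 ≤ -0.51388 < -0.3 is true → IN Λ
[2] lift (4,2): star map gives 3.39445; window check -1.1 ≤ 3.39445 < -0.3 is false → out
[3] lift (-2,-6): star map gives -0.18335; window check -1.1 ≤ -0.18335 < -0.3 is false → out
[4] lift (2,4): star map gives 0.78890; window check -1.1 ≤ 0.78890 < -0.3 is false → out
[5] lift (1,6): star map gives -0.81665; window check -1.1 ≤ -0.81665 < -0.3 is true → IN Λ
[6] lift (-1,0): star map gives -1.00000; window check -1.1 ≤ -1.00000 < -0.3 is true → IN Λ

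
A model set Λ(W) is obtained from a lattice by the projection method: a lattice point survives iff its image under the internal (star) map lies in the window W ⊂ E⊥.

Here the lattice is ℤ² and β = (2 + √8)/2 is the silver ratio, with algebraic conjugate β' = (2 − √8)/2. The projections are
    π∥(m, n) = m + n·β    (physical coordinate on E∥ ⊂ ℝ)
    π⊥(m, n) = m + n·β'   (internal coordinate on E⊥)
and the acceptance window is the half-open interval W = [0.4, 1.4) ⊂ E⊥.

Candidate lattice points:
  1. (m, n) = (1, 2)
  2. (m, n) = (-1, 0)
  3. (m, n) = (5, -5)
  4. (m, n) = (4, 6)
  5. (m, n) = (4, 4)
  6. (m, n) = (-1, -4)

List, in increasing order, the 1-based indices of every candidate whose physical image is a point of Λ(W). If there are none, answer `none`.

6

Compute β' = (2−√8)/2 = -0.414214, so π⊥(m,n) = m -0.414214·n.
#1 (1,2): internal coord 1 + (2)·β' = +0.171573; +0.171573 ∉ [0.4, 1.4) → out
#2 (-1,0): internal coord -1 + (0)·β' = -1.000000; -1.000000 ∉ [0.4, 1.4) → out
#3 (5,-5): internal coord 5 + (-5)·β' = +7.071068; +7.071068 ∉ [0.4, 1.4) → out
#4 (4,6): internal coord 4 + (6)·β' = +1.514719; +1.514719 ∉ [0.4, 1.4) → out
#5 (4,4): internal coord 4 + (4)·β' = +2.343146; +2.343146 ∉ [0.4, 1.4) → out
#6 (-1,-4): internal coord -1 + (-4)·β' = +0.656854; +0.656854 ∈ [0.4, 1.4) → IN Λ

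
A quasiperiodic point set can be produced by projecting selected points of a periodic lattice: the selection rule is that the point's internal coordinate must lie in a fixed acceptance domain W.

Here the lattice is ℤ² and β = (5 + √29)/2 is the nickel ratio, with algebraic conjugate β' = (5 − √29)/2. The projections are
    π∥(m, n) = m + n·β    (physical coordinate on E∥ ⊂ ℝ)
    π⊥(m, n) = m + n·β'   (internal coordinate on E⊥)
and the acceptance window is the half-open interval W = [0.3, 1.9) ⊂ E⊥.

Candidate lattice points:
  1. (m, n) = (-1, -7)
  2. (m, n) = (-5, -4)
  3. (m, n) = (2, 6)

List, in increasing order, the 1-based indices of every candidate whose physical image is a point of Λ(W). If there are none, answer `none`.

1, 3

β' = (5−√29)/2 ≈ -0.192582.
#1 (-1,-7): internal coord -1 + (-7)·β' = +0.348077; +0.348077 ∈ [0.3, 1.9) → IN Λ
#2 (-5,-4): internal coord -5 + (-4)·β' = -4.229670; -4.229670 ∉ [0.3, 1.9) → out
#3 (2,6): internal coord 2 + (6)·β' = +0.844506; +0.844506 ∈ [0.3, 1.9) → IN Λ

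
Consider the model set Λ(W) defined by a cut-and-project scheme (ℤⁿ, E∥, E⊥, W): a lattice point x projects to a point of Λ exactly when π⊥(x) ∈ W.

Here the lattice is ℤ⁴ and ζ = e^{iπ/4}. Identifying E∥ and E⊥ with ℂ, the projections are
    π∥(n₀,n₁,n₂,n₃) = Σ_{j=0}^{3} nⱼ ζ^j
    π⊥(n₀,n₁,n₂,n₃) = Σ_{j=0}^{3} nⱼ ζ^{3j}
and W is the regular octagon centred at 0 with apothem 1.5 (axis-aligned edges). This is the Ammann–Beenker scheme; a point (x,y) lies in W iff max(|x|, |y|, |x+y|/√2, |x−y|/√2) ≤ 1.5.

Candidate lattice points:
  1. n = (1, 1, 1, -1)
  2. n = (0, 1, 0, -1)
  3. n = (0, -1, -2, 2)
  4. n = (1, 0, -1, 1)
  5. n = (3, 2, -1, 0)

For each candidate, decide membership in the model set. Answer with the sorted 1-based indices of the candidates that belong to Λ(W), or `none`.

1, 2

Internal map: ζ^{3j} for j=0..3 gives (1,0), (−√2/2,√2/2), (0,−1), (√2/2,√2/2).
candidate 1: n = (1, 1, 1, -1) → π⊥ ≈ (-0.41421, -1.00000); max(|x|,|y|,|x±y|/√2) = 1.00000 ≤ 1.5 ⇒ ∈ W
candidate 2: n = (0, 1, 0, -1) → π⊥ ≈ (-1.41421, +0.00000); max(|x|,|y|,|x±y|/√2) = 1.41421 ≤ 1.5 ⇒ ∈ W
candidate 3: n = (0, -1, -2, 2) → π⊥ ≈ (+2.12132, +2.70711); max(|x|,|y|,|x±y|/√2) = 3.41421 > 1.5 ⇒ ∉ W
candidate 4: n = (1, 0, -1, 1) → π⊥ ≈ (+1.70711, +1.70711); max(|x|,|y|,|x±y|/√2) = 2.41421 > 1.5 ⇒ ∉ W
candidate 5: n = (3, 2, -1, 0) → π⊥ ≈ (+1.58579, +2.41421); max(|x|,|y|,|x±y|/√2) = 2.82843 > 1.5 ⇒ ∉ W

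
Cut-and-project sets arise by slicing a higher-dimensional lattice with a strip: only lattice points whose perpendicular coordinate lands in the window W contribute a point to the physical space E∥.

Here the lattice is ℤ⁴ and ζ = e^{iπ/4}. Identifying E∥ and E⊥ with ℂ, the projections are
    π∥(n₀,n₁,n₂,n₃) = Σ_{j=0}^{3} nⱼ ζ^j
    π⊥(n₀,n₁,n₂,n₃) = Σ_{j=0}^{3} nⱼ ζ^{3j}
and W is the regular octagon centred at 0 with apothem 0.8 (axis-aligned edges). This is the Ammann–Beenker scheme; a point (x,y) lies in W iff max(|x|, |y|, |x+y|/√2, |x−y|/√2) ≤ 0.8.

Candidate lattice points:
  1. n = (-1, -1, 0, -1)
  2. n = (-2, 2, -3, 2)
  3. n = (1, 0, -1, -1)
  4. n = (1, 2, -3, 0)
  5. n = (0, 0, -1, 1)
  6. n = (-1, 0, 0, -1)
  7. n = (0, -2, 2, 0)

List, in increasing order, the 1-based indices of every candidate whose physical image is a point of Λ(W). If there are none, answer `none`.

3

With ζ = e^{iπ/4} the internal vectors are ζ^0,ζ^3,ζ^6,ζ^9.
#1 (-1, -1, 0, -1): internal (-1.000000, -1.414214); octagon support 1.707107 vs apothem 0.8 → ∉ W
#2 (-2, 2, -3, 2): internal (-2.000000, 5.828427); octagon support 5.828427 vs apothem 0.8 → ∉ W
#3 (1, 0, -1, -1): internal (0.292893, 0.292893); octagon support 0.414214 vs apothem 0.8 → ∈ W
#4 (1, 2, -3, 0): internal (-0.414214, 4.414214); octagon support 4.414214 vs apothem 0.8 → ∉ W
#5 (0, 0, -1, 1): internal (0.707107, 1.707107); octagon support 1.707107 vs apothem 0.8 → ∉ W
#6 (-1, 0, 0, -1): internal (-1.707107, -0.707107); octagon support 1.707107 vs apothem 0.8 → ∉ W
#7 (0, -2, 2, 0): internal (1.414214, -3.414214); octagon support 3.414214 vs apothem 0.8 → ∉ W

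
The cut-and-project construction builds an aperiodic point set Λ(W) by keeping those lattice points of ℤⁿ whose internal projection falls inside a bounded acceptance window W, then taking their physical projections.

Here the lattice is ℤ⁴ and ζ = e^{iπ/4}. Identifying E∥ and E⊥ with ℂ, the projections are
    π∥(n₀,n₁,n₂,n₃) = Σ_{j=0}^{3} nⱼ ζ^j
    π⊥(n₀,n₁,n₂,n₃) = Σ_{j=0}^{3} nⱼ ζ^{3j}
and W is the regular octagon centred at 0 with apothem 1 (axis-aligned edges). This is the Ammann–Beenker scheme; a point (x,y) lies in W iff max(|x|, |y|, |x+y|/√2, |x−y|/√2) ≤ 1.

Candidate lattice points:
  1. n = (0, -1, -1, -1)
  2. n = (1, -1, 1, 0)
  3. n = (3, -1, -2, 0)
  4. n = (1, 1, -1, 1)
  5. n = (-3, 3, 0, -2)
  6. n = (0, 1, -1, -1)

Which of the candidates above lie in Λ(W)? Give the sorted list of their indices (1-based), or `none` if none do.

1

Internal map: ζ^{3j} for j=0..3 gives (1,0), (−√2/2,√2/2), (0,−1), (√2/2,√2/2).
candidate 1: n = (0, -1, -1, -1) → π⊥ ≈ (+0.000000, -0.414214); max(|x|,|y|,|x±y|/√2) = 0.414214 ≤ 1 ⇒ ∈ W
candidate 2: n = (1, -1, 1, 0) → π⊥ ≈ (+1.707107, -1.707107); max(|x|,|y|,|x±y|/√2) = 2.414214 > 1 ⇒ ∉ W
candidate 3: n = (3, -1, -2, 0) → π⊥ ≈ (+3.707107, +1.292893); max(|x|,|y|,|x±y|/√2) = 3.707107 > 1 ⇒ ∉ W
candidate 4: n = (1, 1, -1, 1) → π⊥ ≈ (+1.000000, +2.414214); max(|x|,|y|,|x±y|/√2) = 2.414214 > 1 ⇒ ∉ W
candidate 5: n = (-3, 3, 0, -2) → π⊥ ≈ (-6.535534, +0.707107); max(|x|,|y|,|x±y|/√2) = 6.535534 > 1 ⇒ ∉ W
candidate 6: n = (0, 1, -1, -1) → π⊥ ≈ (-1.414214, +1.000000); max(|x|,|y|,|x±y|/√2) = 1.707107 > 1 ⇒ ∉ W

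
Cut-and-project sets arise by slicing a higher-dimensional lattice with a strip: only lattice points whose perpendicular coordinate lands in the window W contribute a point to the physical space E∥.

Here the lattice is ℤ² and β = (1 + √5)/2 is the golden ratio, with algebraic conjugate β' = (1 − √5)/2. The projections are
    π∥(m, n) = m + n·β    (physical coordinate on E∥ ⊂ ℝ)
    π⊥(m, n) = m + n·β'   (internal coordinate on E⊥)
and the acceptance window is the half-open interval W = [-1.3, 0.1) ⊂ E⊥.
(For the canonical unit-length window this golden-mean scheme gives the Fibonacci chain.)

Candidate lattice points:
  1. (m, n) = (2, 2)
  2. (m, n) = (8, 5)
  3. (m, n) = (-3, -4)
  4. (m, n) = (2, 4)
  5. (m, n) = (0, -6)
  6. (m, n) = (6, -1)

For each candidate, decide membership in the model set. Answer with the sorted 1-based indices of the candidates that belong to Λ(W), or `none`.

3, 4

Compute β' = (1−√5)/2 = -0.6180, so π⊥(m,n) = m -0.6180·n.
[1] lift (2,2): star map gives 0.7639; window check -1.3 ≤ 0.7639 < 0.1 is false → out
[2] lift (8,5): star map gives 4.9098; window check -1.3 ≤ 4.9098 < 0.1 is false → out
[3] lift (-3,-4): star map gives -0.5279; window check -1.3 ≤ -0.5279 < 0.1 is true → IN Λ
[4] lift (2,4): star map gives -0.4721; window check -1.3 ≤ -0.4721 < 0.1 is true → IN Λ
[5] lift (0,-6): star map gives 3.7082; window check -1.3 ≤ 3.7082 < 0.1 is false → out
[6] lift (6,-1): star map gives 6.6180; window check -1.3 ≤ 6.6180 < 0.1 is false → out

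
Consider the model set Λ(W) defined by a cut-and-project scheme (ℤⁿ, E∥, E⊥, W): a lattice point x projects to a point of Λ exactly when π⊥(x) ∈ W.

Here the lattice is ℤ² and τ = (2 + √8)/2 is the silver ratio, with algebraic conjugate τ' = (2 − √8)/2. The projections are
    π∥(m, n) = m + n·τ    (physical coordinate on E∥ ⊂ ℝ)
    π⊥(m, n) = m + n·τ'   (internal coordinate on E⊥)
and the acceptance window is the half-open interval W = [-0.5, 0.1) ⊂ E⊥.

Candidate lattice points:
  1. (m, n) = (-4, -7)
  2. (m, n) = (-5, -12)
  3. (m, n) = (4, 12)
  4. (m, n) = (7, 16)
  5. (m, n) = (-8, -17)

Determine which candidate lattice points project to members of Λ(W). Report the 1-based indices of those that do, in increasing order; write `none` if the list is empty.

2

Compute τ' = (2−√8)/2 = -0.4142, so π⊥(m,n) = m -0.4142·n.
#1 (-4,-7): internal coord -4 + (-7)·τ' = -1.1005; -1.1005 ∉ [-0.5, 0.1) → out
#2 (-5,-12): internal coord -5 + (-12)·τ' = -0.0294; -0.0294 ∈ [-0.5, 0.1) → IN Λ
#3 (4,12): internal coord 4 + (12)·τ' = -0.9706; -0.9706 ∉ [-0.5, 0.1) → out
#4 (7,16): internal coord 7 + (16)·τ' = +0.3726; +0.3726 ∉ [-0.5, 0.1) → out
#5 (-8,-17): internal coord -8 + (-17)·τ' = -0.9584; -0.9584 ∉ [-0.5, 0.1) → out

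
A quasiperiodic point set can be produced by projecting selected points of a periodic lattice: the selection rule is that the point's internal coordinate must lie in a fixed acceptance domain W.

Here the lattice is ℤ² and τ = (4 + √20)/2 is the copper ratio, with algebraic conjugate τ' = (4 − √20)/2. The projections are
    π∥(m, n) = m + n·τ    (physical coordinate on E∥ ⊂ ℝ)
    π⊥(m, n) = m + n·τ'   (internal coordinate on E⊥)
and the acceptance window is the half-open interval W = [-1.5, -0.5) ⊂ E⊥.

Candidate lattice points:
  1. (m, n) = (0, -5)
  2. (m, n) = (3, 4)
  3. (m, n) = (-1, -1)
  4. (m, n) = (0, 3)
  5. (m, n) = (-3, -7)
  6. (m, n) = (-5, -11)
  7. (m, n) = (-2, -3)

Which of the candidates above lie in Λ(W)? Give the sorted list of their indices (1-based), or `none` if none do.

3, 4, 5, 7

Numerically τ ≈ 4.2361 and τ' = −1/τ ≈ -0.2361.
#1 (0,-5): internal coord 0 + (-5)·τ' = +1.1803; +1.1803 ∉ [-1.5, -0.5) → out
#2 (3,4): internal coord 3 + (4)·τ' = +2.0557; +2.0557 ∉ [-1.5, -0.5) → out
#3 (-1,-1): internal coord -1 + (-1)·τ' = -0.7639; -0.7639 ∈ [-1.5, -0.5) → IN Λ
#4 (0,3): internal coord 0 + (3)·τ' = -0.7082; -0.7082 ∈ [-1.5, -0.5) → IN Λ
#5 (-3,-7): internal coord -3 + (-7)·τ' = -1.3475; -1.3475 ∈ [-1.5, -0.5) → IN Λ
#6 (-5,-11): internal coord -5 + (-11)·τ' = -2.4033; -2.4033 ∉ [-1.5, -0.5) → out
#7 (-2,-3): internal coord -2 + (-3)·τ' = -1.2918; -1.2918 ∈ [-1.5, -0.5) → IN Λ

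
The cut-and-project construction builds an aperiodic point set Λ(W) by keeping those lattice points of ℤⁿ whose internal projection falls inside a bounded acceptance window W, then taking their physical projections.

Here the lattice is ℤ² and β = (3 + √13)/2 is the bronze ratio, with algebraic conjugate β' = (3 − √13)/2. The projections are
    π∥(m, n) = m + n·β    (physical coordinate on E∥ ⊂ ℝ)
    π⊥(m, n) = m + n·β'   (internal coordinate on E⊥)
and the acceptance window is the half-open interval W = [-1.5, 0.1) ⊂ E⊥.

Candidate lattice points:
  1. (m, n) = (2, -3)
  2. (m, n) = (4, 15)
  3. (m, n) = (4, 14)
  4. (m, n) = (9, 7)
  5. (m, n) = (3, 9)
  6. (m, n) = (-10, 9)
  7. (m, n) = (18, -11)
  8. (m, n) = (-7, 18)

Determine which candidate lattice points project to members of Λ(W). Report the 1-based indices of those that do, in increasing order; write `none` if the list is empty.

Compute β' = (3−√13)/2 = -0.3028, so π⊥(m,n) = m -0.3028·n.
[1] lift (2,-3): star map gives 2.9083; window check -1.5 ≤ 2.9083 < 0.1 is false → out
[2] lift (4,15): star map gives -0.5416; window check -1.5 ≤ -0.5416 < 0.1 is true → IN Λ
[3] lift (4,14): star map gives -0.2389; window check -1.5 ≤ -0.2389 < 0.1 is true → IN Λ
[4] lift (9,7): star map gives 6.8806; window check -1.5 ≤ 6.8806 < 0.1 is false → out
[5] lift (3,9): star map gives 0.2750; window check -1.5 ≤ 0.2750 < 0.1 is false → out
[6] lift (-10,9): star map gives -12.7250; window check -1.5 ≤ -12.7250 < 0.1 is false → out
[7] lift (18,-11): star map gives 21.3305; window check -1.5 ≤ 21.3305 < 0.1 is false → out
[8] lift (-7,18): star map gives -12.4500; window check -1.5 ≤ -12.4500 < 0.1 is false → out

2, 3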